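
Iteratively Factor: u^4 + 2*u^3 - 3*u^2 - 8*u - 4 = (u + 1)*(u^3 + u^2 - 4*u - 4) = (u + 1)*(u + 2)*(u^2 - u - 2) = (u - 2)*(u + 1)*(u + 2)*(u + 1)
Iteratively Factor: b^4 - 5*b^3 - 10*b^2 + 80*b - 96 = (b - 4)*(b^3 - b^2 - 14*b + 24) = (b - 4)*(b - 3)*(b^2 + 2*b - 8) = (b - 4)*(b - 3)*(b - 2)*(b + 4)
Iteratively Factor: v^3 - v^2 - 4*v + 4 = (v - 1)*(v^2 - 4) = (v - 1)*(v + 2)*(v - 2)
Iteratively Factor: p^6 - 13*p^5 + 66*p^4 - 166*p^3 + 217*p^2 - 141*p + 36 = (p - 3)*(p^5 - 10*p^4 + 36*p^3 - 58*p^2 + 43*p - 12) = (p - 3)^2*(p^4 - 7*p^3 + 15*p^2 - 13*p + 4) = (p - 3)^2*(p - 1)*(p^3 - 6*p^2 + 9*p - 4) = (p - 3)^2*(p - 1)^2*(p^2 - 5*p + 4) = (p - 3)^2*(p - 1)^3*(p - 4)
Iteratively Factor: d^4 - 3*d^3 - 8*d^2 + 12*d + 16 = (d + 1)*(d^3 - 4*d^2 - 4*d + 16) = (d - 4)*(d + 1)*(d^2 - 4) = (d - 4)*(d + 1)*(d + 2)*(d - 2)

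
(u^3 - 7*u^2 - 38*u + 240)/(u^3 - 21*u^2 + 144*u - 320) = (u + 6)/(u - 8)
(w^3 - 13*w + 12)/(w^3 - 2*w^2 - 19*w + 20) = (w - 3)/(w - 5)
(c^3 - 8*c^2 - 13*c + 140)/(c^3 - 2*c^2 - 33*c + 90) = (c^2 - 3*c - 28)/(c^2 + 3*c - 18)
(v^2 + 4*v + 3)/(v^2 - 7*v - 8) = (v + 3)/(v - 8)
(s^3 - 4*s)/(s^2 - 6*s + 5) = s*(s^2 - 4)/(s^2 - 6*s + 5)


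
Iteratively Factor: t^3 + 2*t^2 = (t)*(t^2 + 2*t) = t*(t + 2)*(t)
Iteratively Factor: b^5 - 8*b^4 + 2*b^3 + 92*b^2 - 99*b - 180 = (b + 1)*(b^4 - 9*b^3 + 11*b^2 + 81*b - 180) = (b - 3)*(b + 1)*(b^3 - 6*b^2 - 7*b + 60) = (b - 3)*(b + 1)*(b + 3)*(b^2 - 9*b + 20) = (b - 5)*(b - 3)*(b + 1)*(b + 3)*(b - 4)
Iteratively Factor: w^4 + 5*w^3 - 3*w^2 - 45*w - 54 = (w + 3)*(w^3 + 2*w^2 - 9*w - 18) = (w + 3)^2*(w^2 - w - 6) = (w - 3)*(w + 3)^2*(w + 2)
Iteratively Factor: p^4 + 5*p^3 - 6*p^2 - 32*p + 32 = (p + 4)*(p^3 + p^2 - 10*p + 8) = (p + 4)^2*(p^2 - 3*p + 2) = (p - 1)*(p + 4)^2*(p - 2)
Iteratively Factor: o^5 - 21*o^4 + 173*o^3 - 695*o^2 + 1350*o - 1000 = (o - 5)*(o^4 - 16*o^3 + 93*o^2 - 230*o + 200) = (o - 5)^2*(o^3 - 11*o^2 + 38*o - 40) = (o - 5)^2*(o - 4)*(o^2 - 7*o + 10) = (o - 5)^3*(o - 4)*(o - 2)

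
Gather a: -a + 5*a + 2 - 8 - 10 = 4*a - 16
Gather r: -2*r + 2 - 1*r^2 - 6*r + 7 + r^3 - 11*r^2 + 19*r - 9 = r^3 - 12*r^2 + 11*r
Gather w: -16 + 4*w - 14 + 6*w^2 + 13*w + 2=6*w^2 + 17*w - 28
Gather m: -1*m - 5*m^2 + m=-5*m^2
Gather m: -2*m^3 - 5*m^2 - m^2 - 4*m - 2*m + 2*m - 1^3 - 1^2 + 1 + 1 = -2*m^3 - 6*m^2 - 4*m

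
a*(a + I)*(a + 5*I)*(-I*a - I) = -I*a^4 + 6*a^3 - I*a^3 + 6*a^2 + 5*I*a^2 + 5*I*a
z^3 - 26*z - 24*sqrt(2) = (z - 4*sqrt(2))*(z + sqrt(2))*(z + 3*sqrt(2))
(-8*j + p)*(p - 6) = -8*j*p + 48*j + p^2 - 6*p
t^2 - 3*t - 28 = (t - 7)*(t + 4)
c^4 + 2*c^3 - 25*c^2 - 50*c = c*(c - 5)*(c + 2)*(c + 5)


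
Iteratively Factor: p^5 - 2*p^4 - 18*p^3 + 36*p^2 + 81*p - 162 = (p + 3)*(p^4 - 5*p^3 - 3*p^2 + 45*p - 54) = (p - 2)*(p + 3)*(p^3 - 3*p^2 - 9*p + 27) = (p - 3)*(p - 2)*(p + 3)*(p^2 - 9) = (p - 3)*(p - 2)*(p + 3)^2*(p - 3)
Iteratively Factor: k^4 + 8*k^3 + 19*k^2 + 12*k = (k + 4)*(k^3 + 4*k^2 + 3*k) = (k + 3)*(k + 4)*(k^2 + k) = k*(k + 3)*(k + 4)*(k + 1)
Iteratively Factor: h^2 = (h)*(h)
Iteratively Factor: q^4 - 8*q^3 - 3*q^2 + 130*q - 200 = (q + 4)*(q^3 - 12*q^2 + 45*q - 50) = (q - 5)*(q + 4)*(q^2 - 7*q + 10) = (q - 5)*(q - 2)*(q + 4)*(q - 5)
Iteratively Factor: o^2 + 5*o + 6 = (o + 2)*(o + 3)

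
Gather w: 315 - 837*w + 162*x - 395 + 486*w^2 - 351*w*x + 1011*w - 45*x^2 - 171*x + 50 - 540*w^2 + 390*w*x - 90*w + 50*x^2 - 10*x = -54*w^2 + w*(39*x + 84) + 5*x^2 - 19*x - 30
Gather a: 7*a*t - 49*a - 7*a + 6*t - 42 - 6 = a*(7*t - 56) + 6*t - 48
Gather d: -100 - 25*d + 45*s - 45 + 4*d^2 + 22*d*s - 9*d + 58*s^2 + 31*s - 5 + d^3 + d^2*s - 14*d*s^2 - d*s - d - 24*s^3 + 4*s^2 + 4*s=d^3 + d^2*(s + 4) + d*(-14*s^2 + 21*s - 35) - 24*s^3 + 62*s^2 + 80*s - 150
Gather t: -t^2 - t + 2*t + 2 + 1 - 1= -t^2 + t + 2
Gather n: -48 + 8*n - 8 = 8*n - 56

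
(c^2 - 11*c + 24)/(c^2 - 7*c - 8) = (c - 3)/(c + 1)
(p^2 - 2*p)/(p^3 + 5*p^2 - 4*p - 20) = p/(p^2 + 7*p + 10)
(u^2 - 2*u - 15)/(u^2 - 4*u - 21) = (u - 5)/(u - 7)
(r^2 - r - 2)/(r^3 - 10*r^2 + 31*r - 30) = (r + 1)/(r^2 - 8*r + 15)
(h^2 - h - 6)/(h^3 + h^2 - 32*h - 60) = (h - 3)/(h^2 - h - 30)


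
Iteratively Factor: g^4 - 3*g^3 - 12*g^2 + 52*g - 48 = (g - 2)*(g^3 - g^2 - 14*g + 24) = (g - 2)*(g + 4)*(g^2 - 5*g + 6) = (g - 2)^2*(g + 4)*(g - 3)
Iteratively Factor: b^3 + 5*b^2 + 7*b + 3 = (b + 3)*(b^2 + 2*b + 1) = (b + 1)*(b + 3)*(b + 1)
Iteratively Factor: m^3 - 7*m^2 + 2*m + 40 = (m - 4)*(m^2 - 3*m - 10) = (m - 4)*(m + 2)*(m - 5)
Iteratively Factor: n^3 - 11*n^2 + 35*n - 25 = (n - 1)*(n^2 - 10*n + 25) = (n - 5)*(n - 1)*(n - 5)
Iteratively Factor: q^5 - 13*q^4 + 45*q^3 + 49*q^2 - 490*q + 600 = (q + 3)*(q^4 - 16*q^3 + 93*q^2 - 230*q + 200) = (q - 5)*(q + 3)*(q^3 - 11*q^2 + 38*q - 40) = (q - 5)*(q - 4)*(q + 3)*(q^2 - 7*q + 10) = (q - 5)*(q - 4)*(q - 2)*(q + 3)*(q - 5)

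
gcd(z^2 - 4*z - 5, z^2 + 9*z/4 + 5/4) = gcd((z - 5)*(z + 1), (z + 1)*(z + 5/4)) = z + 1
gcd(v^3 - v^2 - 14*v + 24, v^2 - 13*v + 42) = 1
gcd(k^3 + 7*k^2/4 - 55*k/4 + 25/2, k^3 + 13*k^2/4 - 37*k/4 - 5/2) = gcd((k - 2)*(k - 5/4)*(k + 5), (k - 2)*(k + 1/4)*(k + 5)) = k^2 + 3*k - 10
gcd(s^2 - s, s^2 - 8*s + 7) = s - 1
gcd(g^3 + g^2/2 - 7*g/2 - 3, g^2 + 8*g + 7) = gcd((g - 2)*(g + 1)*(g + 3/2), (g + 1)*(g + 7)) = g + 1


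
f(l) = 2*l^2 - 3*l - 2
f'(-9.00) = -39.00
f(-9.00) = 187.00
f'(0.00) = -3.00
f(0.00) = -2.00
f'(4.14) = 13.56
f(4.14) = 19.86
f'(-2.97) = -14.88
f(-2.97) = 24.55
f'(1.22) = 1.88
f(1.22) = -2.68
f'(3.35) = 10.40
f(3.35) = 10.40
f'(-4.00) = -19.00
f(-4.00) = 42.00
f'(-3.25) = -16.00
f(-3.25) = 28.88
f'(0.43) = -1.28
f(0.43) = -2.92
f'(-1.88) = -10.52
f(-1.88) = 10.71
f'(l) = 4*l - 3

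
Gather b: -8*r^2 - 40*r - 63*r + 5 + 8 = -8*r^2 - 103*r + 13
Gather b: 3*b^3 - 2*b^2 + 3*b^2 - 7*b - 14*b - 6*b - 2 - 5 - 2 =3*b^3 + b^2 - 27*b - 9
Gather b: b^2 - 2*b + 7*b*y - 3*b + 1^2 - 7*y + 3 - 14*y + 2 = b^2 + b*(7*y - 5) - 21*y + 6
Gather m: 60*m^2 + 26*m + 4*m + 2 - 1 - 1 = 60*m^2 + 30*m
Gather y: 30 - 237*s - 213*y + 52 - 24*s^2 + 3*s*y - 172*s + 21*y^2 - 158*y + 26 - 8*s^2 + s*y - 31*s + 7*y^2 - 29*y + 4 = -32*s^2 - 440*s + 28*y^2 + y*(4*s - 400) + 112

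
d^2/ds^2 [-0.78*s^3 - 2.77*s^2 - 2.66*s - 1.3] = -4.68*s - 5.54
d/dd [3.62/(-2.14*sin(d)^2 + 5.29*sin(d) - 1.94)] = (15.4936*sin(d) - 19.1498)*cos(d)/(2.14*sin(d)^2 - 5.29*sin(d) + 1.94)^2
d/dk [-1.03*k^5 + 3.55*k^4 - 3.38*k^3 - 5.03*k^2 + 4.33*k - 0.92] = -5.15*k^4 + 14.2*k^3 - 10.14*k^2 - 10.06*k + 4.33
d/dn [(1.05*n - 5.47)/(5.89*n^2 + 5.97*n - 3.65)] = (-6.1845*n^2 + 64.4366*n + 28.8234)/(34.6921*n^4 + 70.3266*n^3 - 7.3561*n^2 - 43.581*n + 13.3225)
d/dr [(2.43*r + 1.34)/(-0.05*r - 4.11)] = (-0.496015*r - 40.772433)/(0.05*r + 4.11)^3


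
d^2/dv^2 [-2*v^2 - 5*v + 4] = -4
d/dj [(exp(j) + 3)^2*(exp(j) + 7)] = (exp(j) + 3)*(3*exp(j) + 17)*exp(j)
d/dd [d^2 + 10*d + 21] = 2*d + 10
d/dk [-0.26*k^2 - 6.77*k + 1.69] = -0.52*k - 6.77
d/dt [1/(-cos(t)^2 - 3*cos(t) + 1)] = -(2*cos(t) + 3)*sin(t)/(sin(t)^2 - 3*cos(t))^2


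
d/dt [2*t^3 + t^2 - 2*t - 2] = 6*t^2 + 2*t - 2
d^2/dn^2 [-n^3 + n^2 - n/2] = 2 - 6*n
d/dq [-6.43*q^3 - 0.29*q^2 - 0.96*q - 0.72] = -19.29*q^2 - 0.58*q - 0.96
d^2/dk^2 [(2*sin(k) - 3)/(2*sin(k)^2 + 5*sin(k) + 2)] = (-8*sin(k)^5 + 68*sin(k)^4 + 154*sin(k)^3 - 25*sin(k)^2 - 266*sin(k) - 166)/(2*sin(k)^2 + 5*sin(k) + 2)^3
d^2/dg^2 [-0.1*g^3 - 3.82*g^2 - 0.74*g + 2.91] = -0.6*g - 7.64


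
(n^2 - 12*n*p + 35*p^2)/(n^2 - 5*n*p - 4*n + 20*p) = (n - 7*p)/(n - 4)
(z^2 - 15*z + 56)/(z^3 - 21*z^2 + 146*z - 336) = 1/(z - 6)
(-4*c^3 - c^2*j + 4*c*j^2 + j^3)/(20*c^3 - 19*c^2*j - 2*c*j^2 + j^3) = (-c - j)/(5*c - j)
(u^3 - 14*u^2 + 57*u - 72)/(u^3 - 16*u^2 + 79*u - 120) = (u - 3)/(u - 5)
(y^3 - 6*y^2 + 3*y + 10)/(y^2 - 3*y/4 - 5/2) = 4*(y^2 - 4*y - 5)/(4*y + 5)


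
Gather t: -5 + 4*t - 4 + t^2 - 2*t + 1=t^2 + 2*t - 8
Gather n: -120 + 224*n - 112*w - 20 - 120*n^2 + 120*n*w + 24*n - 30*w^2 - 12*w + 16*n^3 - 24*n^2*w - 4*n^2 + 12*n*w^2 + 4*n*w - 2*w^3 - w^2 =16*n^3 + n^2*(-24*w - 124) + n*(12*w^2 + 124*w + 248) - 2*w^3 - 31*w^2 - 124*w - 140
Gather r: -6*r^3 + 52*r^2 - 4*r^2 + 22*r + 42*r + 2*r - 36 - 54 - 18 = -6*r^3 + 48*r^2 + 66*r - 108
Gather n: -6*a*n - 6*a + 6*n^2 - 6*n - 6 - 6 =-6*a + 6*n^2 + n*(-6*a - 6) - 12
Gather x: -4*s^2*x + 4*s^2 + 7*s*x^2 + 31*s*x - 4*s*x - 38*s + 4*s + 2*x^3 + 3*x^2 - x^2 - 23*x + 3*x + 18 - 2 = 4*s^2 - 34*s + 2*x^3 + x^2*(7*s + 2) + x*(-4*s^2 + 27*s - 20) + 16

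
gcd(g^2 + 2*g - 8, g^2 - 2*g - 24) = g + 4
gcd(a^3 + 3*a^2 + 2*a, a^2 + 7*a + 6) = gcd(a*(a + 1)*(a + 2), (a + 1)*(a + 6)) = a + 1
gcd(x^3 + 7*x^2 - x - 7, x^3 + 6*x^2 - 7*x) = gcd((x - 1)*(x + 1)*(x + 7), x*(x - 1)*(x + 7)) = x^2 + 6*x - 7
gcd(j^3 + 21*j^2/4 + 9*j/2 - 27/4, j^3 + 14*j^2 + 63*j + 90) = j + 3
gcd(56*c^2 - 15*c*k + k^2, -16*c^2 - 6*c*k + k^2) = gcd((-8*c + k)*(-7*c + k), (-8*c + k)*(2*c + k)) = 8*c - k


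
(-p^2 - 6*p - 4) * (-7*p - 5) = 7*p^3 + 47*p^2 + 58*p + 20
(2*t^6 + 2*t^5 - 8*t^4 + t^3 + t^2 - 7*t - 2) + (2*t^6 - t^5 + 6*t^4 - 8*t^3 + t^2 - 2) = 4*t^6 + t^5 - 2*t^4 - 7*t^3 + 2*t^2 - 7*t - 4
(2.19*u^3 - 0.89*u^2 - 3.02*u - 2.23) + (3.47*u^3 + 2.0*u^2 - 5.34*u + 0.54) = 5.66*u^3 + 1.11*u^2 - 8.36*u - 1.69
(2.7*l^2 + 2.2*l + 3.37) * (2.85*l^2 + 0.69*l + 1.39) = 7.695*l^4 + 8.133*l^3 + 14.8755*l^2 + 5.3833*l + 4.6843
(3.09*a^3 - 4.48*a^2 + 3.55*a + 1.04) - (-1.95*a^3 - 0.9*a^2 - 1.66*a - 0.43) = 5.04*a^3 - 3.58*a^2 + 5.21*a + 1.47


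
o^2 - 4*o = o*(o - 4)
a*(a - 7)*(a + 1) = a^3 - 6*a^2 - 7*a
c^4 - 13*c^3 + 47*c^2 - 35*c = c*(c - 7)*(c - 5)*(c - 1)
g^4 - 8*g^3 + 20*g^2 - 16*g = g*(g - 4)*(g - 2)^2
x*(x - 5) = x^2 - 5*x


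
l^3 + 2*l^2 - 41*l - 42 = (l - 6)*(l + 1)*(l + 7)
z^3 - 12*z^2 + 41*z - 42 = (z - 7)*(z - 3)*(z - 2)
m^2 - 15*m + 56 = (m - 8)*(m - 7)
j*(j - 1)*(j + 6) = j^3 + 5*j^2 - 6*j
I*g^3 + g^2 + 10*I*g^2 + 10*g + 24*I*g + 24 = (g + 4)*(g + 6)*(I*g + 1)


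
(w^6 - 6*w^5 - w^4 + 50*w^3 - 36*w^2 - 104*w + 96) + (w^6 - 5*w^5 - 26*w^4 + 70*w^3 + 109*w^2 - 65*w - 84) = 2*w^6 - 11*w^5 - 27*w^4 + 120*w^3 + 73*w^2 - 169*w + 12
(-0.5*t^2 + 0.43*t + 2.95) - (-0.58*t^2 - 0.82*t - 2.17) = 0.08*t^2 + 1.25*t + 5.12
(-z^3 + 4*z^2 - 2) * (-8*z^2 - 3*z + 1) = 8*z^5 - 29*z^4 - 13*z^3 + 20*z^2 + 6*z - 2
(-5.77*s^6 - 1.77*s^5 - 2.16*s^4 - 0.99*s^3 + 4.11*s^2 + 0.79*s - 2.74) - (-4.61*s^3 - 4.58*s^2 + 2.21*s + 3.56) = -5.77*s^6 - 1.77*s^5 - 2.16*s^4 + 3.62*s^3 + 8.69*s^2 - 1.42*s - 6.3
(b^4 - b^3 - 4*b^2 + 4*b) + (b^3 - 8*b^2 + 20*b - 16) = b^4 - 12*b^2 + 24*b - 16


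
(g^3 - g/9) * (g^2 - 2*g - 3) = g^5 - 2*g^4 - 28*g^3/9 + 2*g^2/9 + g/3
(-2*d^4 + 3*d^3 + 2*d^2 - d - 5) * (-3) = 6*d^4 - 9*d^3 - 6*d^2 + 3*d + 15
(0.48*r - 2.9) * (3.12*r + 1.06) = 1.4976*r^2 - 8.5392*r - 3.074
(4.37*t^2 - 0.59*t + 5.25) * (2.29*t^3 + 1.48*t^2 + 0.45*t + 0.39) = 10.0073*t^5 + 5.1165*t^4 + 13.1158*t^3 + 9.2088*t^2 + 2.1324*t + 2.0475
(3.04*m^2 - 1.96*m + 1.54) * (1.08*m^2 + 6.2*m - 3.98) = 3.2832*m^4 + 16.7312*m^3 - 22.588*m^2 + 17.3488*m - 6.1292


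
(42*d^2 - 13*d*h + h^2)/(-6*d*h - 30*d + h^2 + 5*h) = (-7*d + h)/(h + 5)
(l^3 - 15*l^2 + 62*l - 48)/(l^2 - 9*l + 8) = l - 6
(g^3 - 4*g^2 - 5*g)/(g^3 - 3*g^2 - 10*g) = (g + 1)/(g + 2)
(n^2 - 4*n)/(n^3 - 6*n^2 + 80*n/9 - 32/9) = 9*n/(9*n^2 - 18*n + 8)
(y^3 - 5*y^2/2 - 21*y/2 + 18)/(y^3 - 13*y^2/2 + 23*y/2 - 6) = (y + 3)/(y - 1)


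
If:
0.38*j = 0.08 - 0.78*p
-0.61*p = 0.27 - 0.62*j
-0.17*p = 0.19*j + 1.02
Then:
No Solution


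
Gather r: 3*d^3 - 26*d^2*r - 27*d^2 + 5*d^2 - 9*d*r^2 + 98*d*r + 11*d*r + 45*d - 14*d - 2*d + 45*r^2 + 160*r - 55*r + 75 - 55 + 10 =3*d^3 - 22*d^2 + 29*d + r^2*(45 - 9*d) + r*(-26*d^2 + 109*d + 105) + 30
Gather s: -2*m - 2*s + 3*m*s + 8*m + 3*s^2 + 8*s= 6*m + 3*s^2 + s*(3*m + 6)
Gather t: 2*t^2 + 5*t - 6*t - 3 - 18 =2*t^2 - t - 21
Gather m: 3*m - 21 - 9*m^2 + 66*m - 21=-9*m^2 + 69*m - 42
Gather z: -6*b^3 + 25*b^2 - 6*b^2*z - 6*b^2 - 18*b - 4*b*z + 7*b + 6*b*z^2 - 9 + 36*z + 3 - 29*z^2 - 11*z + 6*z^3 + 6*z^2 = -6*b^3 + 19*b^2 - 11*b + 6*z^3 + z^2*(6*b - 23) + z*(-6*b^2 - 4*b + 25) - 6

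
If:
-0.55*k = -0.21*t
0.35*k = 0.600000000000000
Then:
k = 1.71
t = 4.49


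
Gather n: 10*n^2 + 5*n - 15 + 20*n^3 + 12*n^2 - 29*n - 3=20*n^3 + 22*n^2 - 24*n - 18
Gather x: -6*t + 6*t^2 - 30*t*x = 6*t^2 - 30*t*x - 6*t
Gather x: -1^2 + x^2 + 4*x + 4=x^2 + 4*x + 3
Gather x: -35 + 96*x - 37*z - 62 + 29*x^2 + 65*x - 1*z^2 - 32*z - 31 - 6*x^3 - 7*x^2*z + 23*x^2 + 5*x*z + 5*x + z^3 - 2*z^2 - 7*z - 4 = -6*x^3 + x^2*(52 - 7*z) + x*(5*z + 166) + z^3 - 3*z^2 - 76*z - 132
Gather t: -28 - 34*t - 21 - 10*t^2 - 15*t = -10*t^2 - 49*t - 49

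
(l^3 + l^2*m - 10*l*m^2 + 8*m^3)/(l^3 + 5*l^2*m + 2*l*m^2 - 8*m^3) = (l - 2*m)/(l + 2*m)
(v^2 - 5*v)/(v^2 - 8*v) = (v - 5)/(v - 8)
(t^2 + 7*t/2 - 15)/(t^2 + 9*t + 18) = (t - 5/2)/(t + 3)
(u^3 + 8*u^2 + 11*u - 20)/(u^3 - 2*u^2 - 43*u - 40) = (u^2 + 3*u - 4)/(u^2 - 7*u - 8)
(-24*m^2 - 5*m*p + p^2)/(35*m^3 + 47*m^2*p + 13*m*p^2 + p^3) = (-24*m^2 - 5*m*p + p^2)/(35*m^3 + 47*m^2*p + 13*m*p^2 + p^3)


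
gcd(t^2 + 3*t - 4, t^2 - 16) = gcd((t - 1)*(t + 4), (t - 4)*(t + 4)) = t + 4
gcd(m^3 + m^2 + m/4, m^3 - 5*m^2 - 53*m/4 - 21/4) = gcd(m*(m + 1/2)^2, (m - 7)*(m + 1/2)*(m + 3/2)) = m + 1/2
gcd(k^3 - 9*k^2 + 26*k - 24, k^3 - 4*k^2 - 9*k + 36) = k^2 - 7*k + 12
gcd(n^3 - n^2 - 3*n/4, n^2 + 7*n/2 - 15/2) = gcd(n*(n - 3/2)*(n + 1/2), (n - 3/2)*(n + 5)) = n - 3/2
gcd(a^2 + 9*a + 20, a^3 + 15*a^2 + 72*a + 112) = a + 4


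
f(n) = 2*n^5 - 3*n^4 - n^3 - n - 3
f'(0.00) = -1.00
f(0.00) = -3.00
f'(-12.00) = 227663.00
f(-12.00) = -558135.00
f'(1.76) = 20.24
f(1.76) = -5.22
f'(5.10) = 5094.36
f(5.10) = 4730.19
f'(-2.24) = 370.58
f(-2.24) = -177.84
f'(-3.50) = 1977.38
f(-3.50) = -1457.25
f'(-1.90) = 200.80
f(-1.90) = -82.86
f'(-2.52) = 575.26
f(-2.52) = -308.71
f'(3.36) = 784.49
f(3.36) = 429.84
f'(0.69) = -4.10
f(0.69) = -4.39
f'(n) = 10*n^4 - 12*n^3 - 3*n^2 - 1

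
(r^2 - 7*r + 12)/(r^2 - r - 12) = (r - 3)/(r + 3)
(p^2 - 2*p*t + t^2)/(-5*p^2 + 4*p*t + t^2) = (-p + t)/(5*p + t)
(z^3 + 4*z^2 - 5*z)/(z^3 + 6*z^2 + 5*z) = (z - 1)/(z + 1)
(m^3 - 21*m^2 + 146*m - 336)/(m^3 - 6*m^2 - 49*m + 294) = (m - 8)/(m + 7)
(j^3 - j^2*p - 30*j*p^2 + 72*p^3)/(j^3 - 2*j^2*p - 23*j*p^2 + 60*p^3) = (j + 6*p)/(j + 5*p)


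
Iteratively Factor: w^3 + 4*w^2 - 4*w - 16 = (w + 4)*(w^2 - 4) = (w - 2)*(w + 4)*(w + 2)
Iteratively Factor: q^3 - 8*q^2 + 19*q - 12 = (q - 3)*(q^2 - 5*q + 4) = (q - 3)*(q - 1)*(q - 4)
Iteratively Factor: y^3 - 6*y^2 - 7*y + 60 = (y - 5)*(y^2 - y - 12) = (y - 5)*(y - 4)*(y + 3)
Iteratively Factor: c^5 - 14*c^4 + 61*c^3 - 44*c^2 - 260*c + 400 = (c - 4)*(c^4 - 10*c^3 + 21*c^2 + 40*c - 100) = (c - 4)*(c + 2)*(c^3 - 12*c^2 + 45*c - 50) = (c - 4)*(c - 2)*(c + 2)*(c^2 - 10*c + 25) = (c - 5)*(c - 4)*(c - 2)*(c + 2)*(c - 5)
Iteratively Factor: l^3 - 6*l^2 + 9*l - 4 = (l - 4)*(l^2 - 2*l + 1) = (l - 4)*(l - 1)*(l - 1)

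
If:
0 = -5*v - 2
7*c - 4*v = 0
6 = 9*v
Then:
No Solution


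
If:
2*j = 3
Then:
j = 3/2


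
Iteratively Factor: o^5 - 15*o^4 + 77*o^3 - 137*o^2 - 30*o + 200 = (o - 2)*(o^4 - 13*o^3 + 51*o^2 - 35*o - 100) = (o - 5)*(o - 2)*(o^3 - 8*o^2 + 11*o + 20) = (o - 5)^2*(o - 2)*(o^2 - 3*o - 4) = (o - 5)^2*(o - 4)*(o - 2)*(o + 1)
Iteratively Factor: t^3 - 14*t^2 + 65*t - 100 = (t - 4)*(t^2 - 10*t + 25) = (t - 5)*(t - 4)*(t - 5)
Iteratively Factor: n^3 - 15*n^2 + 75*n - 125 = (n - 5)*(n^2 - 10*n + 25) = (n - 5)^2*(n - 5)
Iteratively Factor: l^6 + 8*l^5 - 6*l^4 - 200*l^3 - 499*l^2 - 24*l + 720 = (l + 3)*(l^5 + 5*l^4 - 21*l^3 - 137*l^2 - 88*l + 240) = (l - 5)*(l + 3)*(l^4 + 10*l^3 + 29*l^2 + 8*l - 48) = (l - 5)*(l + 3)*(l + 4)*(l^3 + 6*l^2 + 5*l - 12) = (l - 5)*(l + 3)^2*(l + 4)*(l^2 + 3*l - 4) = (l - 5)*(l - 1)*(l + 3)^2*(l + 4)*(l + 4)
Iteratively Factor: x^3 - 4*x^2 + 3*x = (x - 3)*(x^2 - x) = x*(x - 3)*(x - 1)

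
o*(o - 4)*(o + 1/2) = o^3 - 7*o^2/2 - 2*o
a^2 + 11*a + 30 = (a + 5)*(a + 6)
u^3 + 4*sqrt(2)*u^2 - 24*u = u*(u - 2*sqrt(2))*(u + 6*sqrt(2))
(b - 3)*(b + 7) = b^2 + 4*b - 21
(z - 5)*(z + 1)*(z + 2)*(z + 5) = z^4 + 3*z^3 - 23*z^2 - 75*z - 50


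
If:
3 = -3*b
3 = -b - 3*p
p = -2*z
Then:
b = -1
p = -2/3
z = 1/3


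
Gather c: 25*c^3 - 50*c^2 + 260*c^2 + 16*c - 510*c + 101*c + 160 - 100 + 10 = 25*c^3 + 210*c^2 - 393*c + 70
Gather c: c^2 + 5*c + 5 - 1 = c^2 + 5*c + 4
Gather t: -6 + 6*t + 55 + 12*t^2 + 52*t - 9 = 12*t^2 + 58*t + 40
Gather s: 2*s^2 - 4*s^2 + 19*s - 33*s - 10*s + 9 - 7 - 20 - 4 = -2*s^2 - 24*s - 22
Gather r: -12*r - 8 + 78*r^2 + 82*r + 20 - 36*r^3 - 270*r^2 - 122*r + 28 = -36*r^3 - 192*r^2 - 52*r + 40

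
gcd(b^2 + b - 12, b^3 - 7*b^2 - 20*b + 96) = b^2 + b - 12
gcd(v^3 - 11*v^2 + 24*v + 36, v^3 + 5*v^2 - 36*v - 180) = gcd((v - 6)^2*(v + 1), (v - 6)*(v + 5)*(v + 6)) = v - 6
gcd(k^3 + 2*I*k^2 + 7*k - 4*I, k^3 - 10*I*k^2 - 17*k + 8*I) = k^2 - 2*I*k - 1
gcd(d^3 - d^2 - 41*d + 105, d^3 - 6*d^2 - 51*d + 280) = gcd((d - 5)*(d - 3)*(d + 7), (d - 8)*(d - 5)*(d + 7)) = d^2 + 2*d - 35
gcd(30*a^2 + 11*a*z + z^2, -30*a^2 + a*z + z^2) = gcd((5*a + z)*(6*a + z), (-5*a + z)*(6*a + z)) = 6*a + z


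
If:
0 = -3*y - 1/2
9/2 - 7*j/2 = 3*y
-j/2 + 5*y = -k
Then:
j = 10/7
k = 65/42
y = -1/6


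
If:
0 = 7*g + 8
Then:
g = -8/7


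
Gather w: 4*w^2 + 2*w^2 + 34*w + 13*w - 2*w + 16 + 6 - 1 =6*w^2 + 45*w + 21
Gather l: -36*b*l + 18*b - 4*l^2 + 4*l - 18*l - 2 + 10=18*b - 4*l^2 + l*(-36*b - 14) + 8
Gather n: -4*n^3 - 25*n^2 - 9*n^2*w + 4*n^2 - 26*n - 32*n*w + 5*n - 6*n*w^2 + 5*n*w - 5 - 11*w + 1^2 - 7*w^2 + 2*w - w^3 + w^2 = -4*n^3 + n^2*(-9*w - 21) + n*(-6*w^2 - 27*w - 21) - w^3 - 6*w^2 - 9*w - 4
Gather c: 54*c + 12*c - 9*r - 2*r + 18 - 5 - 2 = 66*c - 11*r + 11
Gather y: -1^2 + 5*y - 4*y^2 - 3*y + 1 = -4*y^2 + 2*y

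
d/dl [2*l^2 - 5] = 4*l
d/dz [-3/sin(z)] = 3*cos(z)/sin(z)^2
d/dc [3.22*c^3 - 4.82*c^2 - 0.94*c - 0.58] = 9.66*c^2 - 9.64*c - 0.94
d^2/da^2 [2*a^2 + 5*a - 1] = 4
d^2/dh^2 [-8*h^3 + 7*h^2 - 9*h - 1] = 14 - 48*h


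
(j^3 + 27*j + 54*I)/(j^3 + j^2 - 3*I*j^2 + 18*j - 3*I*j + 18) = (j + 3*I)/(j + 1)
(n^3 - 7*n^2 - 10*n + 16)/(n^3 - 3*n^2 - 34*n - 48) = (n - 1)/(n + 3)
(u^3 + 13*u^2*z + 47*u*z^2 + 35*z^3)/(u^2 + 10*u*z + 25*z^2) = (u^2 + 8*u*z + 7*z^2)/(u + 5*z)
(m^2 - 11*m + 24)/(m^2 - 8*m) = (m - 3)/m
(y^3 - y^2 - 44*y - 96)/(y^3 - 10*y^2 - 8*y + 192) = (y + 3)/(y - 6)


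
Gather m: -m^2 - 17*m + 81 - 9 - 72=-m^2 - 17*m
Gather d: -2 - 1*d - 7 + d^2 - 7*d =d^2 - 8*d - 9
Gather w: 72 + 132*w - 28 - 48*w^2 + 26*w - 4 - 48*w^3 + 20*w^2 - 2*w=-48*w^3 - 28*w^2 + 156*w + 40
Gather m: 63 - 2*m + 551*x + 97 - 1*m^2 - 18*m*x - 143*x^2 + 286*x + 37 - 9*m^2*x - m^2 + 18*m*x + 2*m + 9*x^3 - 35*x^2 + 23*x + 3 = m^2*(-9*x - 2) + 9*x^3 - 178*x^2 + 860*x + 200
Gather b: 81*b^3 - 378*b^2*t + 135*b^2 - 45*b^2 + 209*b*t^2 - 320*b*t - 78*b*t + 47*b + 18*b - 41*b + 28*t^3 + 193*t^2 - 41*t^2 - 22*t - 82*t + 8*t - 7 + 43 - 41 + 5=81*b^3 + b^2*(90 - 378*t) + b*(209*t^2 - 398*t + 24) + 28*t^3 + 152*t^2 - 96*t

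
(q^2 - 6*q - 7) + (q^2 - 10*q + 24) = 2*q^2 - 16*q + 17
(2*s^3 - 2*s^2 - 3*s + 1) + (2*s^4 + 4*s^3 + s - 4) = 2*s^4 + 6*s^3 - 2*s^2 - 2*s - 3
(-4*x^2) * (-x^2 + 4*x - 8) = 4*x^4 - 16*x^3 + 32*x^2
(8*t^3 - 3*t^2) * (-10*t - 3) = -80*t^4 + 6*t^3 + 9*t^2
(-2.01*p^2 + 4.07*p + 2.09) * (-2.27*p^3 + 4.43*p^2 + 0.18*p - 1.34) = 4.5627*p^5 - 18.1432*p^4 + 12.924*p^3 + 12.6847*p^2 - 5.0776*p - 2.8006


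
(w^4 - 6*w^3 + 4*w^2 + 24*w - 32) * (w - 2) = w^5 - 8*w^4 + 16*w^3 + 16*w^2 - 80*w + 64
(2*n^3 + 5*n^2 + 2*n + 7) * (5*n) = 10*n^4 + 25*n^3 + 10*n^2 + 35*n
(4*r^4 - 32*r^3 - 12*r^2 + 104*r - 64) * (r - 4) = 4*r^5 - 48*r^4 + 116*r^3 + 152*r^2 - 480*r + 256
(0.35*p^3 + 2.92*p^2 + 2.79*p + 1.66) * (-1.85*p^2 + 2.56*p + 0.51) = -0.6475*p^5 - 4.506*p^4 + 2.4922*p^3 + 5.5606*p^2 + 5.6725*p + 0.8466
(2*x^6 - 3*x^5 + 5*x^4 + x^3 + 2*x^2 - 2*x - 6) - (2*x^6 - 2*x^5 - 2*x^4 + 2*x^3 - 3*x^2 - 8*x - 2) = -x^5 + 7*x^4 - x^3 + 5*x^2 + 6*x - 4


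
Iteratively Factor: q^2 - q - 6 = (q - 3)*(q + 2)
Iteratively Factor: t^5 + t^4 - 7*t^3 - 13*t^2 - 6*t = (t + 1)*(t^4 - 7*t^2 - 6*t) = (t + 1)*(t + 2)*(t^3 - 2*t^2 - 3*t) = (t + 1)^2*(t + 2)*(t^2 - 3*t) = (t - 3)*(t + 1)^2*(t + 2)*(t)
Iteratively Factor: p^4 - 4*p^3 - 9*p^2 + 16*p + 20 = (p - 2)*(p^3 - 2*p^2 - 13*p - 10) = (p - 5)*(p - 2)*(p^2 + 3*p + 2) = (p - 5)*(p - 2)*(p + 1)*(p + 2)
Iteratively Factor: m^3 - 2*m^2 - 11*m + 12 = (m + 3)*(m^2 - 5*m + 4) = (m - 1)*(m + 3)*(m - 4)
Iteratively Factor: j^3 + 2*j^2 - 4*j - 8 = (j - 2)*(j^2 + 4*j + 4) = (j - 2)*(j + 2)*(j + 2)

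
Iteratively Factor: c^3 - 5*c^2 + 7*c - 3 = (c - 1)*(c^2 - 4*c + 3) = (c - 3)*(c - 1)*(c - 1)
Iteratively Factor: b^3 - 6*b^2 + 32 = (b + 2)*(b^2 - 8*b + 16) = (b - 4)*(b + 2)*(b - 4)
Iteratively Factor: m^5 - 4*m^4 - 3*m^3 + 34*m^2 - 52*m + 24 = (m - 1)*(m^4 - 3*m^3 - 6*m^2 + 28*m - 24) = (m - 1)*(m + 3)*(m^3 - 6*m^2 + 12*m - 8) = (m - 2)*(m - 1)*(m + 3)*(m^2 - 4*m + 4) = (m - 2)^2*(m - 1)*(m + 3)*(m - 2)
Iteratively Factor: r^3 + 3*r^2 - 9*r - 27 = (r + 3)*(r^2 - 9) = (r + 3)^2*(r - 3)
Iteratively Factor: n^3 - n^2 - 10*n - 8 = (n + 1)*(n^2 - 2*n - 8) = (n - 4)*(n + 1)*(n + 2)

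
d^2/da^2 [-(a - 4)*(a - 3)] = -2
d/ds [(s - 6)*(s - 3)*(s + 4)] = 3*s^2 - 10*s - 18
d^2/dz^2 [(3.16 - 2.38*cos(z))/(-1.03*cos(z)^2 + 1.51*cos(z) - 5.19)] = (-0.00895065476465268*cos(z)^5 + 0.0344144168306916*cos(z)^4 + 0.236239742212102*cos(z)^3 - 0.351409069430732*cos(z)^2 - 0.305539557738946*cos(z) + 0.20091840648439)/(0.00387360269226566*cos(z)^6 - 0.0170363302873431*cos(z)^5 + 0.0835309249053053*cos(z)^4 - 0.183891413450992*cos(z)^3 + 0.420898543940325*cos(z)^2 - 0.432550001180982*cos(z) + 0.49557053115437)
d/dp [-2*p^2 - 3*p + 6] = -4*p - 3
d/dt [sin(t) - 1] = cos(t)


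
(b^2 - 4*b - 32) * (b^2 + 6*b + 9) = b^4 + 2*b^3 - 47*b^2 - 228*b - 288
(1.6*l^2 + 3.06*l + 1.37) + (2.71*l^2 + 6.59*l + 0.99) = 4.31*l^2 + 9.65*l + 2.36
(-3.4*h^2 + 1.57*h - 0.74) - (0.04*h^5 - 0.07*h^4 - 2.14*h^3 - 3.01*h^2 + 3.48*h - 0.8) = -0.04*h^5 + 0.07*h^4 + 2.14*h^3 - 0.39*h^2 - 1.91*h + 0.0600000000000001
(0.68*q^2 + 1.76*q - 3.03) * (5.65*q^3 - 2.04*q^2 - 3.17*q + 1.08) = 3.842*q^5 + 8.5568*q^4 - 22.8655*q^3 + 1.3364*q^2 + 11.5059*q - 3.2724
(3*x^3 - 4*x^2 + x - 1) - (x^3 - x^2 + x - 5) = 2*x^3 - 3*x^2 + 4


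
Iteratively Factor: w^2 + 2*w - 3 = (w + 3)*(w - 1)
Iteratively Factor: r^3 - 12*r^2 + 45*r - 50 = (r - 5)*(r^2 - 7*r + 10) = (r - 5)^2*(r - 2)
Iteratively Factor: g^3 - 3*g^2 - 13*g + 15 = (g - 1)*(g^2 - 2*g - 15) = (g - 5)*(g - 1)*(g + 3)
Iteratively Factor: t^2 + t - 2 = (t - 1)*(t + 2)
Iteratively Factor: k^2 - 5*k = (k - 5)*(k)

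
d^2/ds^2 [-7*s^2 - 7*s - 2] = -14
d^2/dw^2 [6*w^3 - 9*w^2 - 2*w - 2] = 36*w - 18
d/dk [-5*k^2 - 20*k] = -10*k - 20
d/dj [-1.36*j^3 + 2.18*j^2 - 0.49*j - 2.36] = -4.08*j^2 + 4.36*j - 0.49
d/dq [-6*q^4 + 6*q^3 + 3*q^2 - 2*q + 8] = -24*q^3 + 18*q^2 + 6*q - 2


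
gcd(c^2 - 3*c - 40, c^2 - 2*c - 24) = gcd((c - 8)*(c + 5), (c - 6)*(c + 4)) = 1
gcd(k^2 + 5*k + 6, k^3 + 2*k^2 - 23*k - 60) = k + 3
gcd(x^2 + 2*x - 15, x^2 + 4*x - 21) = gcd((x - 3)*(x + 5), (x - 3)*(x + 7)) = x - 3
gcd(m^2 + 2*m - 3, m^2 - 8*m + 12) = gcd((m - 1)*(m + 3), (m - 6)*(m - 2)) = 1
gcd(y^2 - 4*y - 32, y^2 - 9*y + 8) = y - 8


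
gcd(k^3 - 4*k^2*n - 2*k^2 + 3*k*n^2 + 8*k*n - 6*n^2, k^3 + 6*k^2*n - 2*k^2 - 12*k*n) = k - 2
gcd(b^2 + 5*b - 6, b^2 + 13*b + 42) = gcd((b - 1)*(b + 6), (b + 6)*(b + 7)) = b + 6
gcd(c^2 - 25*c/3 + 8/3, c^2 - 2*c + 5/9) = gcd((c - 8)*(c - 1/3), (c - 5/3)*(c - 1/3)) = c - 1/3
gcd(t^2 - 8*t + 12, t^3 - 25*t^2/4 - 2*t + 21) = t^2 - 8*t + 12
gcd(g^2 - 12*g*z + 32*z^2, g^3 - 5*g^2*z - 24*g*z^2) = -g + 8*z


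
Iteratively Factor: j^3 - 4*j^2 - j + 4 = (j - 4)*(j^2 - 1) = (j - 4)*(j - 1)*(j + 1)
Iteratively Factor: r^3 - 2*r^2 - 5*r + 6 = (r - 1)*(r^2 - r - 6) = (r - 3)*(r - 1)*(r + 2)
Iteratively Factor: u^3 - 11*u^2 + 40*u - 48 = (u - 4)*(u^2 - 7*u + 12) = (u - 4)^2*(u - 3)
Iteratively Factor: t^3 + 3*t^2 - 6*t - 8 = (t - 2)*(t^2 + 5*t + 4) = (t - 2)*(t + 4)*(t + 1)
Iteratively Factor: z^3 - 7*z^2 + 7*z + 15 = (z + 1)*(z^2 - 8*z + 15) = (z - 5)*(z + 1)*(z - 3)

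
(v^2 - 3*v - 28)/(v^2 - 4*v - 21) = (v + 4)/(v + 3)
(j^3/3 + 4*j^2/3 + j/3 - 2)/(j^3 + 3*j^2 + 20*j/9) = 3*(j^3 + 4*j^2 + j - 6)/(j*(9*j^2 + 27*j + 20))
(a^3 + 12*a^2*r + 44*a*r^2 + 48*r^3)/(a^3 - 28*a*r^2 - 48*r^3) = (-a - 6*r)/(-a + 6*r)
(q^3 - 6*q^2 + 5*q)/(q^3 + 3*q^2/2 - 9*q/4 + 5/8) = 8*q*(q^2 - 6*q + 5)/(8*q^3 + 12*q^2 - 18*q + 5)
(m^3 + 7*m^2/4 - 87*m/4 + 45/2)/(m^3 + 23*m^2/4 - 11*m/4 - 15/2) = (m - 3)/(m + 1)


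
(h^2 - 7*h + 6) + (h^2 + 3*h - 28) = 2*h^2 - 4*h - 22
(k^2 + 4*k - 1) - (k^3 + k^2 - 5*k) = -k^3 + 9*k - 1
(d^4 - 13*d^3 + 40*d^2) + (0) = d^4 - 13*d^3 + 40*d^2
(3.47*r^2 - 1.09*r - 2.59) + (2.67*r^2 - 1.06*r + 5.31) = 6.14*r^2 - 2.15*r + 2.72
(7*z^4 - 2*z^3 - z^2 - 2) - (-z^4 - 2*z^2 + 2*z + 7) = 8*z^4 - 2*z^3 + z^2 - 2*z - 9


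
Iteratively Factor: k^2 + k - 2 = (k + 2)*(k - 1)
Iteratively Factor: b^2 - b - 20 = (b - 5)*(b + 4)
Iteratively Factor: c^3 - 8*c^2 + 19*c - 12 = (c - 3)*(c^2 - 5*c + 4) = (c - 4)*(c - 3)*(c - 1)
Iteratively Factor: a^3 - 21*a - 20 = (a + 4)*(a^2 - 4*a - 5) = (a + 1)*(a + 4)*(a - 5)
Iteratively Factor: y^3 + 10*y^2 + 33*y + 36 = (y + 3)*(y^2 + 7*y + 12) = (y + 3)*(y + 4)*(y + 3)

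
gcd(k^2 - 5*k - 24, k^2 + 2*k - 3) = k + 3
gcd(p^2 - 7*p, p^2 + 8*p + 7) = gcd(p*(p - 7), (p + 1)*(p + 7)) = 1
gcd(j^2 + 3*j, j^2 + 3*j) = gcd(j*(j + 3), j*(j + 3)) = j^2 + 3*j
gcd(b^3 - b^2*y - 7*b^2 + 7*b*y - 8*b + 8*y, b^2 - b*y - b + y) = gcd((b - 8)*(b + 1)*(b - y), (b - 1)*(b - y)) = -b + y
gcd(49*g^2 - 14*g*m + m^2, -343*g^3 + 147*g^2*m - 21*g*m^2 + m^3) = 49*g^2 - 14*g*m + m^2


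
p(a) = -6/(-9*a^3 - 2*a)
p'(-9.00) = 0.00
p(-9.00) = 0.00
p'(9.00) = 0.00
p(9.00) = 0.00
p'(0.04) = -1888.21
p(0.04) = 74.46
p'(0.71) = -4.35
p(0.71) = 1.29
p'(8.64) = -0.00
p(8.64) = 0.00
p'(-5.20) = -0.00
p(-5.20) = -0.00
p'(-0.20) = -82.95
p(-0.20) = -12.71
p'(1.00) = -1.44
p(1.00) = 0.55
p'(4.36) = -0.01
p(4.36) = 0.01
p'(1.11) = -1.00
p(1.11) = 0.41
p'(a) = -6*(27*a^2 + 2)/(-9*a^3 - 2*a)^2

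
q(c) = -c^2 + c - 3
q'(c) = 1 - 2*c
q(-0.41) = -3.58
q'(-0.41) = 1.82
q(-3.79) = -21.15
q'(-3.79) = 8.58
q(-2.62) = -12.48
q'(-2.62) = 6.24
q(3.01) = -9.05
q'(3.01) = -5.02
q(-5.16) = -34.79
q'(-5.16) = 11.32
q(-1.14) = -5.44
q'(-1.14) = 3.28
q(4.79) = -21.15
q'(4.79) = -8.58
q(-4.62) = -28.96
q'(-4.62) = 10.24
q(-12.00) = -159.00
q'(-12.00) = 25.00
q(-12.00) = -159.00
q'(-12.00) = 25.00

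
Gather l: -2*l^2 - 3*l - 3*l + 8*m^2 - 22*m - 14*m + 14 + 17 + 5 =-2*l^2 - 6*l + 8*m^2 - 36*m + 36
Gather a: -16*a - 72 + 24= -16*a - 48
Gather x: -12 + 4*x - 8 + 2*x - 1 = 6*x - 21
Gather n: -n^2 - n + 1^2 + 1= -n^2 - n + 2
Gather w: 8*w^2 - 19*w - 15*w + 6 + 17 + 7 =8*w^2 - 34*w + 30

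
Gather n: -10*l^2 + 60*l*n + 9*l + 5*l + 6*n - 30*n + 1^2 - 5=-10*l^2 + 14*l + n*(60*l - 24) - 4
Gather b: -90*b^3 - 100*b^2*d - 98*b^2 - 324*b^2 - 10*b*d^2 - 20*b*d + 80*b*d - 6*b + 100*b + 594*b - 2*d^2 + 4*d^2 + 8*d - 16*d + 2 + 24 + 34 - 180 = -90*b^3 + b^2*(-100*d - 422) + b*(-10*d^2 + 60*d + 688) + 2*d^2 - 8*d - 120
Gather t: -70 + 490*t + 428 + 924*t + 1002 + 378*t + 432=1792*t + 1792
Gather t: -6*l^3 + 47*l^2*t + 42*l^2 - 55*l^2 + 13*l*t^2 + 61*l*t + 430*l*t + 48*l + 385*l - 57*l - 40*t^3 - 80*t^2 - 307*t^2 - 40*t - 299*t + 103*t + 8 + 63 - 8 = -6*l^3 - 13*l^2 + 376*l - 40*t^3 + t^2*(13*l - 387) + t*(47*l^2 + 491*l - 236) + 63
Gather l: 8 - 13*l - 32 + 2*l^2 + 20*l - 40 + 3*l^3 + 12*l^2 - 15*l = 3*l^3 + 14*l^2 - 8*l - 64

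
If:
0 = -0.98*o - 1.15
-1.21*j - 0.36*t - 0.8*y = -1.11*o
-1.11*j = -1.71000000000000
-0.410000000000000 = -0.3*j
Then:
No Solution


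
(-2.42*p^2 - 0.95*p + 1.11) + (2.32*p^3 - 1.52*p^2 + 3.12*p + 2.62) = 2.32*p^3 - 3.94*p^2 + 2.17*p + 3.73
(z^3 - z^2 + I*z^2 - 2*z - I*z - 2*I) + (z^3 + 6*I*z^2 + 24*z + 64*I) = 2*z^3 - z^2 + 7*I*z^2 + 22*z - I*z + 62*I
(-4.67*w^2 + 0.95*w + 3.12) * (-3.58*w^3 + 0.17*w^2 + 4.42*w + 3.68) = 16.7186*w^5 - 4.1949*w^4 - 31.6495*w^3 - 12.4562*w^2 + 17.2864*w + 11.4816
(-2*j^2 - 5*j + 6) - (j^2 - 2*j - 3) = -3*j^2 - 3*j + 9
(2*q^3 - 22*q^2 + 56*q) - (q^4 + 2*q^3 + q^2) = -q^4 - 23*q^2 + 56*q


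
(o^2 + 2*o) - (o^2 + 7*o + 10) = -5*o - 10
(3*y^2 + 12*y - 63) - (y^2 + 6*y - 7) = 2*y^2 + 6*y - 56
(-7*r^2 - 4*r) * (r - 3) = -7*r^3 + 17*r^2 + 12*r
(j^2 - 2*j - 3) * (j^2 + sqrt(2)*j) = j^4 - 2*j^3 + sqrt(2)*j^3 - 3*j^2 - 2*sqrt(2)*j^2 - 3*sqrt(2)*j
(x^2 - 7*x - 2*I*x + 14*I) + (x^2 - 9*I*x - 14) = 2*x^2 - 7*x - 11*I*x - 14 + 14*I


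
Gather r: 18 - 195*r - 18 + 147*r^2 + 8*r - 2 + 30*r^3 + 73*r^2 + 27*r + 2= 30*r^3 + 220*r^2 - 160*r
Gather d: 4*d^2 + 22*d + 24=4*d^2 + 22*d + 24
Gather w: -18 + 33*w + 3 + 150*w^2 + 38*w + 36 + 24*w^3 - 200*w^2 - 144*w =24*w^3 - 50*w^2 - 73*w + 21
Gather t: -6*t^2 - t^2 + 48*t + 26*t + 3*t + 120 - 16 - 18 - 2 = -7*t^2 + 77*t + 84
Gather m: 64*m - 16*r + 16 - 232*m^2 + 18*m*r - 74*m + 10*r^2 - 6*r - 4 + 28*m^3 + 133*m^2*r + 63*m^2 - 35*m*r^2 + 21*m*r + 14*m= 28*m^3 + m^2*(133*r - 169) + m*(-35*r^2 + 39*r + 4) + 10*r^2 - 22*r + 12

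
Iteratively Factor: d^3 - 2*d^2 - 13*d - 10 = (d + 2)*(d^2 - 4*d - 5) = (d - 5)*(d + 2)*(d + 1)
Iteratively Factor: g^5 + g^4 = (g)*(g^4 + g^3) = g^2*(g^3 + g^2) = g^2*(g + 1)*(g^2) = g^3*(g + 1)*(g)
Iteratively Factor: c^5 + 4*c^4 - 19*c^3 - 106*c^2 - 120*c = (c + 4)*(c^4 - 19*c^2 - 30*c) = (c + 3)*(c + 4)*(c^3 - 3*c^2 - 10*c) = (c + 2)*(c + 3)*(c + 4)*(c^2 - 5*c) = (c - 5)*(c + 2)*(c + 3)*(c + 4)*(c)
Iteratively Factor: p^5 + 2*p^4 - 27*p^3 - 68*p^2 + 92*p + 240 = (p - 2)*(p^4 + 4*p^3 - 19*p^2 - 106*p - 120) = (p - 2)*(p + 3)*(p^3 + p^2 - 22*p - 40) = (p - 2)*(p + 2)*(p + 3)*(p^2 - p - 20) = (p - 5)*(p - 2)*(p + 2)*(p + 3)*(p + 4)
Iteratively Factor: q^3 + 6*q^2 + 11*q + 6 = (q + 2)*(q^2 + 4*q + 3) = (q + 1)*(q + 2)*(q + 3)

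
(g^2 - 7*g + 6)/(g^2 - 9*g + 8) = (g - 6)/(g - 8)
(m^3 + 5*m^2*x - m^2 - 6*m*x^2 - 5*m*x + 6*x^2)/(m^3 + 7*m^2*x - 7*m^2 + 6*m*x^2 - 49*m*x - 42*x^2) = (m^2 - m*x - m + x)/(m^2 + m*x - 7*m - 7*x)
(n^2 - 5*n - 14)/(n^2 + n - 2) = (n - 7)/(n - 1)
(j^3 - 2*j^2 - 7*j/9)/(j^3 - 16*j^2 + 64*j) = (j^2 - 2*j - 7/9)/(j^2 - 16*j + 64)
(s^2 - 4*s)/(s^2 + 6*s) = (s - 4)/(s + 6)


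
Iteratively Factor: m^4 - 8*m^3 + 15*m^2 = (m - 3)*(m^3 - 5*m^2) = m*(m - 3)*(m^2 - 5*m) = m*(m - 5)*(m - 3)*(m)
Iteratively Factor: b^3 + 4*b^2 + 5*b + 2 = (b + 1)*(b^2 + 3*b + 2) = (b + 1)*(b + 2)*(b + 1)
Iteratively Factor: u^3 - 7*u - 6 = (u - 3)*(u^2 + 3*u + 2) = (u - 3)*(u + 2)*(u + 1)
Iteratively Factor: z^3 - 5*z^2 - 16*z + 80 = (z + 4)*(z^2 - 9*z + 20) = (z - 5)*(z + 4)*(z - 4)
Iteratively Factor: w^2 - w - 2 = (w + 1)*(w - 2)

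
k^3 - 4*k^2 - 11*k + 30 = (k - 5)*(k - 2)*(k + 3)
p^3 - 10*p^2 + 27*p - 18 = (p - 6)*(p - 3)*(p - 1)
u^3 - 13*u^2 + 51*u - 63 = (u - 7)*(u - 3)^2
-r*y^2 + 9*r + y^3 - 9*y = (-r + y)*(y - 3)*(y + 3)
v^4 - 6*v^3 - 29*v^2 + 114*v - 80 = (v - 8)*(v - 2)*(v - 1)*(v + 5)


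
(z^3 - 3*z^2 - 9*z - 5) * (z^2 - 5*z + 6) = z^5 - 8*z^4 + 12*z^3 + 22*z^2 - 29*z - 30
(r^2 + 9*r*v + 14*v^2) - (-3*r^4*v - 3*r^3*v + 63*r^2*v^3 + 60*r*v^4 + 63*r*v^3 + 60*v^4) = 3*r^4*v + 3*r^3*v - 63*r^2*v^3 + r^2 - 60*r*v^4 - 63*r*v^3 + 9*r*v - 60*v^4 + 14*v^2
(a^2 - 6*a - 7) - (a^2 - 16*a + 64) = 10*a - 71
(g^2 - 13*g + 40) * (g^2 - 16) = g^4 - 13*g^3 + 24*g^2 + 208*g - 640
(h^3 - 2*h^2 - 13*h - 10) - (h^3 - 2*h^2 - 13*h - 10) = 0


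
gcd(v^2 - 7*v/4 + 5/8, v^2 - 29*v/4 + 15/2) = v - 5/4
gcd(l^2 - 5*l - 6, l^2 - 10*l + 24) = l - 6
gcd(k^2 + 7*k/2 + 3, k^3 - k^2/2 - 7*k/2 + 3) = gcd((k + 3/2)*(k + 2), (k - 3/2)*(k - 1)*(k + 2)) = k + 2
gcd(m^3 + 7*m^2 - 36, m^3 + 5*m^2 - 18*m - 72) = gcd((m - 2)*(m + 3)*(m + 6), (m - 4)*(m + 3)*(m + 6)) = m^2 + 9*m + 18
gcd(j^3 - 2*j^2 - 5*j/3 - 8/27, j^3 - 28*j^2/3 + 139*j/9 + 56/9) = j^2 - 7*j/3 - 8/9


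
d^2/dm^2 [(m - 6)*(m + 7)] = 2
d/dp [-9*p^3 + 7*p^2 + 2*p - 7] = -27*p^2 + 14*p + 2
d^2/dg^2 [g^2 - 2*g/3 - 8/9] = 2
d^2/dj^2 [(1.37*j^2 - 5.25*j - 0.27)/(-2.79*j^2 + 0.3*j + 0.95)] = (-1.4210854715202e-14*j^4 + 79.4396700000001*j^3 - 9.176868*j^2 + 82.13481*j - 3.98548)/(21.717639*j^6 - 7.00569*j^5 - 21.431385*j^4 + 4.7439*j^3 + 7.297425*j^2 - 0.81225*j - 0.857375)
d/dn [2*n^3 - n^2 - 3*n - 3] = 6*n^2 - 2*n - 3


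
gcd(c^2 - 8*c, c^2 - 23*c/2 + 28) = c - 8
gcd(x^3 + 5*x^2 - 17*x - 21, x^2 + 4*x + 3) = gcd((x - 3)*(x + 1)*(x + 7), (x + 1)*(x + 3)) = x + 1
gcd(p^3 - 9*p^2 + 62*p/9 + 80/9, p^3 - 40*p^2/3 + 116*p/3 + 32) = p^2 - 22*p/3 - 16/3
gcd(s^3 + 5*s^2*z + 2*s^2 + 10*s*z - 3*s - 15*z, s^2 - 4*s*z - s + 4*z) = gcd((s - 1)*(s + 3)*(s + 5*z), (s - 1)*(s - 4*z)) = s - 1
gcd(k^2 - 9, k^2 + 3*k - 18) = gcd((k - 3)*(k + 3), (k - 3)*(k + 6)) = k - 3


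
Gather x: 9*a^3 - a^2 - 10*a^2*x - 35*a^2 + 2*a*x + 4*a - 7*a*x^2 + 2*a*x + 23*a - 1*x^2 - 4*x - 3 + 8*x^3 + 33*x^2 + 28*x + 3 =9*a^3 - 36*a^2 + 27*a + 8*x^3 + x^2*(32 - 7*a) + x*(-10*a^2 + 4*a + 24)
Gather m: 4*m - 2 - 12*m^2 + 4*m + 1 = -12*m^2 + 8*m - 1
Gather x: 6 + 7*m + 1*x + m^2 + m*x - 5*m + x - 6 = m^2 + 2*m + x*(m + 2)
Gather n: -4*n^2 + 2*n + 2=-4*n^2 + 2*n + 2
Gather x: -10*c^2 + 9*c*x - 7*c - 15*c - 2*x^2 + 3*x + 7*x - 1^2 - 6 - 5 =-10*c^2 - 22*c - 2*x^2 + x*(9*c + 10) - 12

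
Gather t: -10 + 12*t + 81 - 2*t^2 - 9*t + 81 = -2*t^2 + 3*t + 152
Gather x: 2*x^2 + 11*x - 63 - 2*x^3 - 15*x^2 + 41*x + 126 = -2*x^3 - 13*x^2 + 52*x + 63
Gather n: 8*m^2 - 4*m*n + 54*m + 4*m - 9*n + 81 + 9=8*m^2 + 58*m + n*(-4*m - 9) + 90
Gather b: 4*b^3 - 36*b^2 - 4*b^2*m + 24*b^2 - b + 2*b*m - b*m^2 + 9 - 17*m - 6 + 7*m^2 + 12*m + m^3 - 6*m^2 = 4*b^3 + b^2*(-4*m - 12) + b*(-m^2 + 2*m - 1) + m^3 + m^2 - 5*m + 3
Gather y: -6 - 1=-7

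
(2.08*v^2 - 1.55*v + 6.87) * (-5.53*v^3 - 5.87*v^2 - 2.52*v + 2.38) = -11.5024*v^5 - 3.6381*v^4 - 34.1342*v^3 - 31.4705*v^2 - 21.0014*v + 16.3506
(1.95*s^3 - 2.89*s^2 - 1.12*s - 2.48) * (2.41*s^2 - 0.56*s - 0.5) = 4.6995*s^5 - 8.0569*s^4 - 2.0558*s^3 - 3.9046*s^2 + 1.9488*s + 1.24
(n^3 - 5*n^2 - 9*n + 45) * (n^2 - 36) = n^5 - 5*n^4 - 45*n^3 + 225*n^2 + 324*n - 1620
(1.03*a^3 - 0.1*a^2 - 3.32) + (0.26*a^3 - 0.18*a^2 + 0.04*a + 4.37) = 1.29*a^3 - 0.28*a^2 + 0.04*a + 1.05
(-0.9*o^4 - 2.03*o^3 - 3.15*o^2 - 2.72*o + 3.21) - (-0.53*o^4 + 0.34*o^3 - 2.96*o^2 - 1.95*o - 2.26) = -0.37*o^4 - 2.37*o^3 - 0.19*o^2 - 0.77*o + 5.47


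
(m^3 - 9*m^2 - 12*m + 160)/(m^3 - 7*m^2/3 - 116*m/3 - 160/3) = 3*(m - 5)/(3*m + 5)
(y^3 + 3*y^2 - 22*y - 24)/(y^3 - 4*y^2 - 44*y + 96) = (y^2 - 3*y - 4)/(y^2 - 10*y + 16)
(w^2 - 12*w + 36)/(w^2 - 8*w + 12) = (w - 6)/(w - 2)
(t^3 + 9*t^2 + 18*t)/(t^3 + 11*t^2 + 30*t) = (t + 3)/(t + 5)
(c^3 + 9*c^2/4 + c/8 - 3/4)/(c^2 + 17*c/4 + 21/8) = (2*c^2 + 3*c - 2)/(2*c + 7)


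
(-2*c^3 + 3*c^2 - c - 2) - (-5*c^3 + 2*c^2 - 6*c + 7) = 3*c^3 + c^2 + 5*c - 9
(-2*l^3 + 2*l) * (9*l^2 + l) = -18*l^5 - 2*l^4 + 18*l^3 + 2*l^2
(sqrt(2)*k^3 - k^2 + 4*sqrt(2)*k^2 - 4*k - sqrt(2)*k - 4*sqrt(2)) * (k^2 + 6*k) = sqrt(2)*k^5 - k^4 + 10*sqrt(2)*k^4 - 10*k^3 + 23*sqrt(2)*k^3 - 24*k^2 - 10*sqrt(2)*k^2 - 24*sqrt(2)*k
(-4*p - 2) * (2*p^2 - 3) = -8*p^3 - 4*p^2 + 12*p + 6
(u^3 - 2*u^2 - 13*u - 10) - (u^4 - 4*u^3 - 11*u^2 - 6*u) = -u^4 + 5*u^3 + 9*u^2 - 7*u - 10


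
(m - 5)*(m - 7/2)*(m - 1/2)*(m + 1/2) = m^4 - 17*m^3/2 + 69*m^2/4 + 17*m/8 - 35/8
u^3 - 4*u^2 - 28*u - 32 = (u - 8)*(u + 2)^2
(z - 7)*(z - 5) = z^2 - 12*z + 35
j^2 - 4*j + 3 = (j - 3)*(j - 1)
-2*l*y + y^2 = y*(-2*l + y)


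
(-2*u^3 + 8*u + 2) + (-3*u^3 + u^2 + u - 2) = -5*u^3 + u^2 + 9*u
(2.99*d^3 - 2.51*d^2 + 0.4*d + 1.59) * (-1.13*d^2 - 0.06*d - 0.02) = -3.3787*d^5 + 2.6569*d^4 - 0.3612*d^3 - 1.7705*d^2 - 0.1034*d - 0.0318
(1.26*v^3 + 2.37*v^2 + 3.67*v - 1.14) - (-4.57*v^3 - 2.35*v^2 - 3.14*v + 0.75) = 5.83*v^3 + 4.72*v^2 + 6.81*v - 1.89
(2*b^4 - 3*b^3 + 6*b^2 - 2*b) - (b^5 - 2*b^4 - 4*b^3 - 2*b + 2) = -b^5 + 4*b^4 + b^3 + 6*b^2 - 2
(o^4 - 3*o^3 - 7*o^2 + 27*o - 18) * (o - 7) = o^5 - 10*o^4 + 14*o^3 + 76*o^2 - 207*o + 126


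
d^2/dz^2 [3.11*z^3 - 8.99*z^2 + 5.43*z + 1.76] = 18.66*z - 17.98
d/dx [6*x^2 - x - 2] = 12*x - 1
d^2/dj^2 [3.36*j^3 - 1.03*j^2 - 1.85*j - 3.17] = 20.16*j - 2.06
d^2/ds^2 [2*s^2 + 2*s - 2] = 4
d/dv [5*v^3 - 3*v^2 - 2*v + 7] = 15*v^2 - 6*v - 2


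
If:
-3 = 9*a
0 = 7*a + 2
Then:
No Solution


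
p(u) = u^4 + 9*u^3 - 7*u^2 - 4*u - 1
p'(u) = 4*u^3 + 27*u^2 - 14*u - 4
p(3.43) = 404.52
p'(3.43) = 427.05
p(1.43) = 9.47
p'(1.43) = 42.89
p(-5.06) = -670.43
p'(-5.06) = 239.92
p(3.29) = 347.73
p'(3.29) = 384.64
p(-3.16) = -242.54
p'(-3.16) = 183.63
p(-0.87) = -8.17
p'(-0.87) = 25.98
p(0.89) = -3.13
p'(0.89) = 7.75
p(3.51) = 439.70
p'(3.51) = 452.48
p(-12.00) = 4223.00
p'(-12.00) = -2860.00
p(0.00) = -1.00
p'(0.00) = -4.00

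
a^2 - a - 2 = (a - 2)*(a + 1)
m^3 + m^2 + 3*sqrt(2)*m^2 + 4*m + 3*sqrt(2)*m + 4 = (m + 1)*(m + sqrt(2))*(m + 2*sqrt(2))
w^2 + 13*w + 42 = (w + 6)*(w + 7)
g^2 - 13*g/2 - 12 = (g - 8)*(g + 3/2)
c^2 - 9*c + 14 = (c - 7)*(c - 2)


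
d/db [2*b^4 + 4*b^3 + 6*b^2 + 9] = 4*b*(2*b^2 + 3*b + 3)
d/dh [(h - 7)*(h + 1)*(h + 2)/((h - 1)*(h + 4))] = (h^4 + 6*h^3 - 5*h^2 + 60*h + 118)/(h^4 + 6*h^3 + h^2 - 24*h + 16)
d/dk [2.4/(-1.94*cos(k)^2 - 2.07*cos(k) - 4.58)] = -(9.312*cos(k) + 4.968)*sin(k)/(1.94*cos(k)^2 + 2.07*cos(k) + 4.58)^2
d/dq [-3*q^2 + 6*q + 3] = 6 - 6*q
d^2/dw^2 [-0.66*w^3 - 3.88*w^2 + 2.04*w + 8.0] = -3.96*w - 7.76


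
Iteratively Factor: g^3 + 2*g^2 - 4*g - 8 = (g - 2)*(g^2 + 4*g + 4) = (g - 2)*(g + 2)*(g + 2)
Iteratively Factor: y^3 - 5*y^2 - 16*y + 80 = (y - 5)*(y^2 - 16) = (y - 5)*(y + 4)*(y - 4)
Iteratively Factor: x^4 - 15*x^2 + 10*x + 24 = (x + 1)*(x^3 - x^2 - 14*x + 24) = (x - 3)*(x + 1)*(x^2 + 2*x - 8) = (x - 3)*(x + 1)*(x + 4)*(x - 2)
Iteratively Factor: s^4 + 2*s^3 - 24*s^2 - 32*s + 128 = (s + 4)*(s^3 - 2*s^2 - 16*s + 32) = (s - 2)*(s + 4)*(s^2 - 16) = (s - 2)*(s + 4)^2*(s - 4)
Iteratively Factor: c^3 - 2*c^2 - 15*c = (c)*(c^2 - 2*c - 15) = c*(c + 3)*(c - 5)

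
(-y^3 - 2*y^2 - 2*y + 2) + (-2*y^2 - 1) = -y^3 - 4*y^2 - 2*y + 1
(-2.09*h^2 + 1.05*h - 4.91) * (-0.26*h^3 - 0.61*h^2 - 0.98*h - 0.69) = 0.5434*h^5 + 1.0019*h^4 + 2.6843*h^3 + 3.4082*h^2 + 4.0873*h + 3.3879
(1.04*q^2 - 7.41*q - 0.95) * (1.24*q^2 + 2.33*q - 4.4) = 1.2896*q^4 - 6.7652*q^3 - 23.0193*q^2 + 30.3905*q + 4.18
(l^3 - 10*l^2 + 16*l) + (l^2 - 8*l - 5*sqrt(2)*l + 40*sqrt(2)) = l^3 - 9*l^2 - 5*sqrt(2)*l + 8*l + 40*sqrt(2)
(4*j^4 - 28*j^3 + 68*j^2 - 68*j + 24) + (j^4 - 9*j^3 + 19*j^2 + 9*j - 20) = 5*j^4 - 37*j^3 + 87*j^2 - 59*j + 4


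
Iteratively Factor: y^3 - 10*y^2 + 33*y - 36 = (y - 4)*(y^2 - 6*y + 9) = (y - 4)*(y - 3)*(y - 3)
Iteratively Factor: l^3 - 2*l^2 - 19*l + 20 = (l - 5)*(l^2 + 3*l - 4) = (l - 5)*(l + 4)*(l - 1)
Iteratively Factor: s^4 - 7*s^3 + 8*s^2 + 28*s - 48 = (s + 2)*(s^3 - 9*s^2 + 26*s - 24) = (s - 4)*(s + 2)*(s^2 - 5*s + 6) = (s - 4)*(s - 2)*(s + 2)*(s - 3)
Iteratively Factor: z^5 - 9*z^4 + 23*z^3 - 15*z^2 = (z)*(z^4 - 9*z^3 + 23*z^2 - 15*z) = z*(z - 1)*(z^3 - 8*z^2 + 15*z) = z*(z - 5)*(z - 1)*(z^2 - 3*z) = z^2*(z - 5)*(z - 1)*(z - 3)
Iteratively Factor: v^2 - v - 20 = (v + 4)*(v - 5)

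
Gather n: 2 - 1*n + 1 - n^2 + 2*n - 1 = -n^2 + n + 2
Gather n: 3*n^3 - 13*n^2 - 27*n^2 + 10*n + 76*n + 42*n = 3*n^3 - 40*n^2 + 128*n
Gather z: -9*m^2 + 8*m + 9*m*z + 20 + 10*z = -9*m^2 + 8*m + z*(9*m + 10) + 20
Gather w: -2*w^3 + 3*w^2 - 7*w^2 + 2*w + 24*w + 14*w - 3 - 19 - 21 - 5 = -2*w^3 - 4*w^2 + 40*w - 48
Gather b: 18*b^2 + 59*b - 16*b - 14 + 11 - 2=18*b^2 + 43*b - 5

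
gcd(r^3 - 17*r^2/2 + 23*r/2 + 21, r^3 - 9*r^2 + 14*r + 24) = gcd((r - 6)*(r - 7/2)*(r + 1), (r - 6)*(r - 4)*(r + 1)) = r^2 - 5*r - 6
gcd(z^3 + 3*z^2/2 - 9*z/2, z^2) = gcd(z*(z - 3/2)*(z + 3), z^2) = z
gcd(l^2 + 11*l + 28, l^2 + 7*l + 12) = l + 4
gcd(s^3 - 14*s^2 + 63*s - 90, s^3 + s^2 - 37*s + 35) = s - 5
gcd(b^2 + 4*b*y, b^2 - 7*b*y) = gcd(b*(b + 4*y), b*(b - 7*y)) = b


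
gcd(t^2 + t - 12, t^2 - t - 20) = t + 4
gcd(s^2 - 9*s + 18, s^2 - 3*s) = s - 3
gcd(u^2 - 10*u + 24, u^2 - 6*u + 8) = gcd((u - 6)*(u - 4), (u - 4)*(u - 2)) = u - 4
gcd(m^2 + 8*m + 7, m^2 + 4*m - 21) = m + 7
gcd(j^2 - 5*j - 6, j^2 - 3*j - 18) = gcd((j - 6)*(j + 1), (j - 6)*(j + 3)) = j - 6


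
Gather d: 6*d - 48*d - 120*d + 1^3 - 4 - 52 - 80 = -162*d - 135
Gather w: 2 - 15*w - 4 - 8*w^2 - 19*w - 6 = -8*w^2 - 34*w - 8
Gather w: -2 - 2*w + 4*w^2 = 4*w^2 - 2*w - 2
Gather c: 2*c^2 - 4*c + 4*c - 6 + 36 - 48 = 2*c^2 - 18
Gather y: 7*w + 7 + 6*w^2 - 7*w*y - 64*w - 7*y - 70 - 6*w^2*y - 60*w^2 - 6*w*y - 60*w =-54*w^2 - 117*w + y*(-6*w^2 - 13*w - 7) - 63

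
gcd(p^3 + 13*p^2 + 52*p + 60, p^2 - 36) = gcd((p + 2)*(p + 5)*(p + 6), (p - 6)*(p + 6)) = p + 6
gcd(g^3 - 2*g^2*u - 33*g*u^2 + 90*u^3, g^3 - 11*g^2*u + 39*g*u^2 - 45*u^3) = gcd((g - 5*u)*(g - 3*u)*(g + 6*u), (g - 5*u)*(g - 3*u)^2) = g^2 - 8*g*u + 15*u^2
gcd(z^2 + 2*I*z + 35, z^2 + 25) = z - 5*I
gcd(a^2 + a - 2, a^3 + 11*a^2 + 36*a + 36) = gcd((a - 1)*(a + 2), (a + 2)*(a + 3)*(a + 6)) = a + 2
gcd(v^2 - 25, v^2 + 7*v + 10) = v + 5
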